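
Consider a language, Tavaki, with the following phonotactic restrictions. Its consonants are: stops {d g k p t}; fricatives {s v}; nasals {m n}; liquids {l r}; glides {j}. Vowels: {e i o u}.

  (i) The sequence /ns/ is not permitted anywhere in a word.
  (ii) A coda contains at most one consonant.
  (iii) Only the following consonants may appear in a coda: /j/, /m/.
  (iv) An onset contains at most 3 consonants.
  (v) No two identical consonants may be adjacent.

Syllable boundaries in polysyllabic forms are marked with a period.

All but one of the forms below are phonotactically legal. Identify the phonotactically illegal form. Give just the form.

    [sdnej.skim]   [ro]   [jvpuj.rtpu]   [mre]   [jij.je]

[sdnej.skim] — σ1 onset /sdn/ (3C), coda /j/ ok; σ2 onset /sk/ (2C), coda /m/ ok → phonotactically legal
[ro] — σ1 onset /r/, coda /∅/ ok → phonotactically legal
[jvpuj.rtpu] — σ1 onset /jvp/ (3C), coda /j/ ok; σ2 onset /rtp/ (3C), coda /∅/ ok → phonotactically legal
[mre] — σ1 onset /mr/ (2C), coda /∅/ ok → phonotactically legal
[jij.je] — violates constraint (v): adjacent identical consonants /jj/ → phonotactically illegal

[jij.je]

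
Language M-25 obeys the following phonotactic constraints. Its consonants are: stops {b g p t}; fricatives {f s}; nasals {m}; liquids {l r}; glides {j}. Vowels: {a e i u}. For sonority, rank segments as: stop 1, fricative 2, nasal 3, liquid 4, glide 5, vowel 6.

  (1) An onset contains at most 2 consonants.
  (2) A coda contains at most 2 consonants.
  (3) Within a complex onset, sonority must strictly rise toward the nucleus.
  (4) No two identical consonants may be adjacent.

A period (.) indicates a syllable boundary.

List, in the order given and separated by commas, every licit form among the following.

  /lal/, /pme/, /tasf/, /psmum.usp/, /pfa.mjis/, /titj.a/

/lal/, /pme/, /tasf/, /pfa.mjis/, /titj.a/

/lal/ — σ1 onset /l/, coda /l/ ok → licit
/pme/ — σ1 onset /pm/ (1→3 rises), coda /∅/ ok → licit
/tasf/ — σ1 onset /t/, coda /sf/ (2C) ok → licit
/psmum.usp/ — violates constraint 1: syllable 1 onset /psm/ has 3 consonants (> 2) → illicit
/pfa.mjis/ — σ1 onset /pf/ (1→2 rises), coda /∅/ ok; σ2 onset /mj/ (3→5 rises), coda /s/ ok → licit
/titj.a/ — σ1 onset /t/, coda /tj/ (2C) ok; σ2 onset /∅/, coda /∅/ ok → licit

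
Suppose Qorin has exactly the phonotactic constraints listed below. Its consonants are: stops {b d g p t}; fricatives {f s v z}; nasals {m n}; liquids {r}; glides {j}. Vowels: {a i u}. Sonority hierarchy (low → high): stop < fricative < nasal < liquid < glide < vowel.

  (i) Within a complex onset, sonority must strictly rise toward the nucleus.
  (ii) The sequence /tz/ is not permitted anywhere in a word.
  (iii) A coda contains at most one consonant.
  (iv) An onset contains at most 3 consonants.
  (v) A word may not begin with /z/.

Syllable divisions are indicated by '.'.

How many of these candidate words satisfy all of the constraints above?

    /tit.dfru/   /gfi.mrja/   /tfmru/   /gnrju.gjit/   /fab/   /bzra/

4

/tit.dfru/ — σ1 onset /t/, coda /t/ ok; σ2 onset /dfr/ (1→2→4 rises), coda /∅/ ok → well-formed
/gfi.mrja/ — σ1 onset /gf/ (1→2 rises), coda /∅/ ok; σ2 onset /mrj/ (3→4→5 rises), coda /∅/ ok → well-formed
/tfmru/ — violates constraint (iv): syllable 1 onset /tfmr/ has 4 consonants (> 3) → ill-formed
/gnrju.gjit/ — violates constraint (iv): syllable 1 onset /gnrj/ has 4 consonants (> 3) → ill-formed
/fab/ — σ1 onset /f/, coda /b/ ok → well-formed
/bzra/ — σ1 onset /bzr/ (1→2→4 rises), coda /∅/ ok → well-formed
Well-formed: /tit.dfru/, /gfi.mrja/, /fab/, /bzra/ → 4.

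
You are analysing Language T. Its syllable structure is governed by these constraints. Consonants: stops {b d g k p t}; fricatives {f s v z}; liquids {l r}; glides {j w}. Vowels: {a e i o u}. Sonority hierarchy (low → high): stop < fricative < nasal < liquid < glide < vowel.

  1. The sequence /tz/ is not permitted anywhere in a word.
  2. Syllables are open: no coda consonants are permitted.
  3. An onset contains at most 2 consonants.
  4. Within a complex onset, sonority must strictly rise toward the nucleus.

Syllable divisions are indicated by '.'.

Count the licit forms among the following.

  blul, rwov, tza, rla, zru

blul — violates constraint 2: syllable 1 coda /l/ has 1 consonant (> 0) → illicit
rwov — violates constraint 2: syllable 1 coda /v/ has 1 consonant (> 0) → illicit
tza — violates constraint 1: contains banned sequence /tz/ → illicit
rla — violates constraint 4: syllable 1 onset /rl/: /r/ (liquid, 4) → /l/ (liquid, 4) does not rise → illicit
zru — σ1 onset /zr/ (2→4 rises), coda /∅/ ok → licit
Licit: zru → 1.

1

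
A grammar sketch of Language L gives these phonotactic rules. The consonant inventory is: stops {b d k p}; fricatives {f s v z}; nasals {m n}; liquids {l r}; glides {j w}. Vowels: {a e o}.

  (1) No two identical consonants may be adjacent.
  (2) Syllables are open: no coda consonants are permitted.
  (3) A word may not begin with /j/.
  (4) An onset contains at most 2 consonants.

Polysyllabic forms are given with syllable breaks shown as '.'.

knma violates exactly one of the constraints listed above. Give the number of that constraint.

knma: syllable 1 onset /knm/ has 3 consonants (> 2).
This is a violation of constraint 4: "An onset contains at most 2 consonants."
The remaining constraints (1, 2, 3) are satisfied.

4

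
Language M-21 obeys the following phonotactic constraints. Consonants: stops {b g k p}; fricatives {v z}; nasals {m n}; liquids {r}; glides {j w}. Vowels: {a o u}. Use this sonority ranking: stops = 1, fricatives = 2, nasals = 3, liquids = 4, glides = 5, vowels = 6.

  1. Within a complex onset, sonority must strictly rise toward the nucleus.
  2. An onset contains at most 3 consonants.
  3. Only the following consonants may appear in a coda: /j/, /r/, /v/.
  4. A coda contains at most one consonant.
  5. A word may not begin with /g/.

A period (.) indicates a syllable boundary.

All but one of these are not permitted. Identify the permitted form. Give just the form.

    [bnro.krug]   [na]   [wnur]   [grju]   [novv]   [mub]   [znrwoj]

[bnro.krug] — violates constraint 3: syllable 2 coda contains /g/, which is not a licensed coda consonant → not permitted
[na] — σ1 onset /n/, coda /∅/ ok → permitted
[wnur] — violates constraint 1: syllable 1 onset /wn/: /w/ (glide, 5) → /n/ (nasal, 3) does not rise → not permitted
[grju] — violates constraint 5: word begins with /g/ → not permitted
[novv] — violates constraint 4: syllable 1 coda /vv/ has 2 consonants (> 1) → not permitted
[mub] — violates constraint 3: syllable 1 coda contains /b/, which is not a licensed coda consonant → not permitted
[znrwoj] — violates constraint 2: syllable 1 onset /znrw/ has 4 consonants (> 3) → not permitted

[na]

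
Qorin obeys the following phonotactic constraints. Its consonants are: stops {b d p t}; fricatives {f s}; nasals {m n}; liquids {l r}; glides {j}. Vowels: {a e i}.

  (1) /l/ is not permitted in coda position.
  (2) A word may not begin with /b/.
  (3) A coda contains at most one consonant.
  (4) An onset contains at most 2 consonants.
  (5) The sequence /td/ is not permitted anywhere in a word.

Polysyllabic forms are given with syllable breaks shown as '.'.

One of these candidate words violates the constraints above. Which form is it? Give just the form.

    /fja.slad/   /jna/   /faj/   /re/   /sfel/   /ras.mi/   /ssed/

/fja.slad/ — σ1 onset /fj/ (2C), coda /∅/ ok; σ2 onset /sl/ (2C), coda /d/ ok → licit
/jna/ — σ1 onset /jn/ (2C), coda /∅/ ok → licit
/faj/ — σ1 onset /f/, coda /j/ ok → licit
/re/ — σ1 onset /r/, coda /∅/ ok → licit
/sfel/ — violates constraint 1: syllable 1 coda contains /l/ → illicit
/ras.mi/ — σ1 onset /r/, coda /s/ ok; σ2 onset /m/, coda /∅/ ok → licit
/ssed/ — σ1 onset /ss/ (2C), coda /d/ ok → licit

/sfel/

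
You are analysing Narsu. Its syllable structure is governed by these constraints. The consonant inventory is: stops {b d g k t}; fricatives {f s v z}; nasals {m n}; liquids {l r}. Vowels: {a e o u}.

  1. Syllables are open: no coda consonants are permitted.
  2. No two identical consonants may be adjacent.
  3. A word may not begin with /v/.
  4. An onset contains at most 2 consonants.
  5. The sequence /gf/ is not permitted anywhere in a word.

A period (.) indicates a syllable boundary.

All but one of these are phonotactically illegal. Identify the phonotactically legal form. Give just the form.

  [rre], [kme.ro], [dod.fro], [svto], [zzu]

[rre] — violates constraint 2: adjacent identical consonants /rr/ → phonotactically illegal
[kme.ro] — σ1 onset /km/ (2C), coda /∅/ ok; σ2 onset /r/, coda /∅/ ok → phonotactically legal
[dod.fro] — violates constraint 1: syllable 1 coda /d/ has 1 consonant (> 0) → phonotactically illegal
[svto] — violates constraint 4: syllable 1 onset /svt/ has 3 consonants (> 2) → phonotactically illegal
[zzu] — violates constraint 2: adjacent identical consonants /zz/ → phonotactically illegal

[kme.ro]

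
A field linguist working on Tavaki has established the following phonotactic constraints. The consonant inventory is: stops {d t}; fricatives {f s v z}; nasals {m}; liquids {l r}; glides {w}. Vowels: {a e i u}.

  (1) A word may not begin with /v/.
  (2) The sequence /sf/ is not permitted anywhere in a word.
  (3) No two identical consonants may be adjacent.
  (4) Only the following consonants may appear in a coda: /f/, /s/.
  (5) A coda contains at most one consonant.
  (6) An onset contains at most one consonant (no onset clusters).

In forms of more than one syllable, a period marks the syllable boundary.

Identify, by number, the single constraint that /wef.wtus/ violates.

/wef.wtus/: syllable 2 onset /wt/ has 2 consonants (> 1).
This is a violation of constraint 6: "An onset contains at most one consonant (no onset clusters)."
The remaining constraints (1, 2, 3, 4, 5) are satisfied.

6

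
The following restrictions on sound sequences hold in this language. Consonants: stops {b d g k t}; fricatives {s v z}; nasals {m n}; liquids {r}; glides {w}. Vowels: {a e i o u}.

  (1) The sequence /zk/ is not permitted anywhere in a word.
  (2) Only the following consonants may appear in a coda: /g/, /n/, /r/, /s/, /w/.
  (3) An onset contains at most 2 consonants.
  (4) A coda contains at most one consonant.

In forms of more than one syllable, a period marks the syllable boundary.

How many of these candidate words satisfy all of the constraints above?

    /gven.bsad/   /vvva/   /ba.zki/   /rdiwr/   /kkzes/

/gven.bsad/ — violates constraint 2: syllable 2 coda contains /d/, which is not a licensed coda consonant → not permitted
/vvva/ — violates constraint 3: syllable 1 onset /vvv/ has 3 consonants (> 2) → not permitted
/ba.zki/ — violates constraint 1: contains banned sequence /zk/ → not permitted
/rdiwr/ — violates constraint 4: syllable 1 coda /wr/ has 2 consonants (> 1) → not permitted
/kkzes/ — violates constraint 3: syllable 1 onset /kkz/ has 3 consonants (> 2) → not permitted
No form is permitted → 0.

0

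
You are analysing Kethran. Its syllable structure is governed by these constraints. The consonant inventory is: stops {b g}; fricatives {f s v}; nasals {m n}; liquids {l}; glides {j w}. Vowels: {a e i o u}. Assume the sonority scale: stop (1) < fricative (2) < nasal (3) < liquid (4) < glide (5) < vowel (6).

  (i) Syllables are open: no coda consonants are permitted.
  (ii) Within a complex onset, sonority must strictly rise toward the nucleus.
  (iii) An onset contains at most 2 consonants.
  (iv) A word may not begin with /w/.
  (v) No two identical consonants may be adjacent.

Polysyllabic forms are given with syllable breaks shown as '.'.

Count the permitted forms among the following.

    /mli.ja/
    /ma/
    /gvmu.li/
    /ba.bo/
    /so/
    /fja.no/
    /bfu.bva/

/mli.ja/ — σ1 onset /ml/ (3→4 rises), coda /∅/ ok; σ2 onset /j/, coda /∅/ ok → permitted
/ma/ — σ1 onset /m/, coda /∅/ ok → permitted
/gvmu.li/ — violates constraint (iii): syllable 1 onset /gvm/ has 3 consonants (> 2) → not permitted
/ba.bo/ — σ1 onset /b/, coda /∅/ ok; σ2 onset /b/, coda /∅/ ok → permitted
/so/ — σ1 onset /s/, coda /∅/ ok → permitted
/fja.no/ — σ1 onset /fj/ (2→5 rises), coda /∅/ ok; σ2 onset /n/, coda /∅/ ok → permitted
/bfu.bva/ — σ1 onset /bf/ (1→2 rises), coda /∅/ ok; σ2 onset /bv/ (1→2 rises), coda /∅/ ok → permitted
Permitted: /mli.ja/, /ma/, /ba.bo/, /so/, /fja.no/, /bfu.bva/ → 6.

6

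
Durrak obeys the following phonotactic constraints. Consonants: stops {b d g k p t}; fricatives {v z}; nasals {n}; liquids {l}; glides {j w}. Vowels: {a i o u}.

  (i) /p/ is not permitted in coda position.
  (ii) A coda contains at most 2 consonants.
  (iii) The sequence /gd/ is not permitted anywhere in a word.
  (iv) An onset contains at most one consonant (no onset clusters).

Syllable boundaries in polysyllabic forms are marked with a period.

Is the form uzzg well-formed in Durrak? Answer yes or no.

uzzg — violates constraint (ii): syllable 1 coda /zzg/ has 3 consonants (> 2) → ill-formed

no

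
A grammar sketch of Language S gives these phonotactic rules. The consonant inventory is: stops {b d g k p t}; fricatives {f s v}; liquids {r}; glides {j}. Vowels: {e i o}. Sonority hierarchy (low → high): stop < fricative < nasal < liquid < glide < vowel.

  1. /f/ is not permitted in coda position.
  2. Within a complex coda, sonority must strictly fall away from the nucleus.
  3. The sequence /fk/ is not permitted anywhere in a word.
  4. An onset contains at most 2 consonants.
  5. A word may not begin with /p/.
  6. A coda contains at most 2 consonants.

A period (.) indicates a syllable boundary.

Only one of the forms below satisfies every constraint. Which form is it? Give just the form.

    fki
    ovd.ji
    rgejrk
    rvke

ovd.ji

fki — violates constraint 3: contains banned sequence /fk/ → not permitted
ovd.ji — σ1 onset /∅/, coda /vd/ (2→1 falls) ok; σ2 onset /j/, coda /∅/ ok → permitted
rgejrk — violates constraint 6: syllable 1 coda /jrk/ has 3 consonants (> 2) → not permitted
rvke — violates constraint 4: syllable 1 onset /rvk/ has 3 consonants (> 2) → not permitted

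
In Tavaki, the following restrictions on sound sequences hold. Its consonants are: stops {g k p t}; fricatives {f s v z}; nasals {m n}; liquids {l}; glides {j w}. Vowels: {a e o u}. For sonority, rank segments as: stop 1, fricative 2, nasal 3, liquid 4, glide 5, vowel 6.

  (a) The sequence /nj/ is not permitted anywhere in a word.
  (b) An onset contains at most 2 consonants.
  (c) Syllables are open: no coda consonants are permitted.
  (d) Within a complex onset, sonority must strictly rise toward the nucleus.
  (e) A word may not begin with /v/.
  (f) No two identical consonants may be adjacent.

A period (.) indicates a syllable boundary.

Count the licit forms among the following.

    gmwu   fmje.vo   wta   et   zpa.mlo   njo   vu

0

gmwu — violates constraint (b): syllable 1 onset /gmw/ has 3 consonants (> 2) → illicit
fmje.vo — violates constraint (b): syllable 1 onset /fmj/ has 3 consonants (> 2) → illicit
wta — violates constraint (d): syllable 1 onset /wt/: /w/ (glide, 5) → /t/ (stop, 1) does not rise → illicit
et — violates constraint (c): syllable 1 coda /t/ has 1 consonant (> 0) → illicit
zpa.mlo — violates constraint (d): syllable 1 onset /zp/: /z/ (fricative, 2) → /p/ (stop, 1) does not rise → illicit
njo — violates constraint (a): contains banned sequence /nj/ → illicit
vu — violates constraint (e): word begins with /v/ → illicit
No form is licit → 0.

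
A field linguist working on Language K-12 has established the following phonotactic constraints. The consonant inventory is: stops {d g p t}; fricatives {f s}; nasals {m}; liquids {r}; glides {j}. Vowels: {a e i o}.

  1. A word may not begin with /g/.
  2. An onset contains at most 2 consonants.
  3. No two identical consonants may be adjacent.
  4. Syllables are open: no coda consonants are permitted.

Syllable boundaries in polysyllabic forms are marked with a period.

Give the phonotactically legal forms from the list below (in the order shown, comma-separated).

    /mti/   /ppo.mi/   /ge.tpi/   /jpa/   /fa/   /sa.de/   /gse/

/mti/ — σ1 onset /mt/ (2C), coda /∅/ ok → phonotactically legal
/ppo.mi/ — violates constraint 3: adjacent identical consonants /pp/ → phonotactically illegal
/ge.tpi/ — violates constraint 1: word begins with /g/ → phonotactically illegal
/jpa/ — σ1 onset /jp/ (2C), coda /∅/ ok → phonotactically legal
/fa/ — σ1 onset /f/, coda /∅/ ok → phonotactically legal
/sa.de/ — σ1 onset /s/, coda /∅/ ok; σ2 onset /d/, coda /∅/ ok → phonotactically legal
/gse/ — violates constraint 1: word begins with /g/ → phonotactically illegal

/mti/, /jpa/, /fa/, /sa.de/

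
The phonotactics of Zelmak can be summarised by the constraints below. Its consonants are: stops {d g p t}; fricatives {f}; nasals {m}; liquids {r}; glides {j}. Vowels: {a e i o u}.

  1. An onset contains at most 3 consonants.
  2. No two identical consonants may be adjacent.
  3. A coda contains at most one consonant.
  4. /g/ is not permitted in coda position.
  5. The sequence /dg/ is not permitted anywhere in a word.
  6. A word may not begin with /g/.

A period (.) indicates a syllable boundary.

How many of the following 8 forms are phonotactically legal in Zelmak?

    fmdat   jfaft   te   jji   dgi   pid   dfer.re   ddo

3

fmdat — σ1 onset /fmd/ (3C), coda /t/ ok → phonotactically legal
jfaft — violates constraint 3: syllable 1 coda /ft/ has 2 consonants (> 1) → phonotactically illegal
te — σ1 onset /t/, coda /∅/ ok → phonotactically legal
jji — violates constraint 2: adjacent identical consonants /jj/ → phonotactically illegal
dgi — violates constraint 5: contains banned sequence /dg/ → phonotactically illegal
pid — σ1 onset /p/, coda /d/ ok → phonotactically legal
dfer.re — violates constraint 2: adjacent identical consonants /rr/ → phonotactically illegal
ddo — violates constraint 2: adjacent identical consonants /dd/ → phonotactically illegal
Phonotactically legal: fmdat, te, pid → 3.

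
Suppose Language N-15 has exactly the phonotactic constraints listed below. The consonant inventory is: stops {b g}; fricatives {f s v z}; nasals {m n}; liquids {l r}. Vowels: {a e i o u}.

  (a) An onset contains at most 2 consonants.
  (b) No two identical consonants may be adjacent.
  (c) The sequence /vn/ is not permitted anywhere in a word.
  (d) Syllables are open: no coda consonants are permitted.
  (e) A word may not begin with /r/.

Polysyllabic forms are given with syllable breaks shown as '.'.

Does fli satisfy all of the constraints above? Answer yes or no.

yes

fli — σ1 onset /fl/ (2C), coda /∅/ ok → licit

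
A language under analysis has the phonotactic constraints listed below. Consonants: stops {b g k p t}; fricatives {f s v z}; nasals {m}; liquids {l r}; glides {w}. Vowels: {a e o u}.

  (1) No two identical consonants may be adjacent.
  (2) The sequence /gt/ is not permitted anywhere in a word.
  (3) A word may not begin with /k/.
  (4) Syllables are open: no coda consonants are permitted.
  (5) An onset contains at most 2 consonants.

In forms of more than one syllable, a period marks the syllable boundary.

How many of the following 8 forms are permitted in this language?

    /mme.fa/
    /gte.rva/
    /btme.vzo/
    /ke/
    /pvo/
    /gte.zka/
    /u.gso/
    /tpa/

/mme.fa/ — violates constraint 1: adjacent identical consonants /mm/ → not permitted
/gte.rva/ — violates constraint 2: contains banned sequence /gt/ → not permitted
/btme.vzo/ — violates constraint 5: syllable 1 onset /btm/ has 3 consonants (> 2) → not permitted
/ke/ — violates constraint 3: word begins with /k/ → not permitted
/pvo/ — σ1 onset /pv/ (2C), coda /∅/ ok → permitted
/gte.zka/ — violates constraint 2: contains banned sequence /gt/ → not permitted
/u.gso/ — σ1 onset /∅/, coda /∅/ ok; σ2 onset /gs/ (2C), coda /∅/ ok → permitted
/tpa/ — σ1 onset /tp/ (2C), coda /∅/ ok → permitted
Permitted: /pvo/, /u.gso/, /tpa/ → 3.

3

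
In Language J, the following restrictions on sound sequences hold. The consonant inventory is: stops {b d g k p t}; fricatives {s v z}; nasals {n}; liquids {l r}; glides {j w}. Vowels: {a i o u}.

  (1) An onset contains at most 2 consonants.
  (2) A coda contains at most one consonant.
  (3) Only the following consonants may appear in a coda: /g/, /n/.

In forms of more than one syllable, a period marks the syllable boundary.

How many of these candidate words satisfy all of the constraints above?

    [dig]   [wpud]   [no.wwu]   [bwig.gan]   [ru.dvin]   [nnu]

[dig] — σ1 onset /d/, coda /g/ ok → licit
[wpud] — violates constraint 3: syllable 1 coda contains /d/, which is not a licensed coda consonant → illicit
[no.wwu] — σ1 onset /n/, coda /∅/ ok; σ2 onset /ww/ (2C), coda /∅/ ok → licit
[bwig.gan] — σ1 onset /bw/ (2C), coda /g/ ok; σ2 onset /g/, coda /n/ ok → licit
[ru.dvin] — σ1 onset /r/, coda /∅/ ok; σ2 onset /dv/ (2C), coda /n/ ok → licit
[nnu] — σ1 onset /nn/ (2C), coda /∅/ ok → licit
Licit: [dig], [no.wwu], [bwig.gan], [ru.dvin], [nnu] → 5.

5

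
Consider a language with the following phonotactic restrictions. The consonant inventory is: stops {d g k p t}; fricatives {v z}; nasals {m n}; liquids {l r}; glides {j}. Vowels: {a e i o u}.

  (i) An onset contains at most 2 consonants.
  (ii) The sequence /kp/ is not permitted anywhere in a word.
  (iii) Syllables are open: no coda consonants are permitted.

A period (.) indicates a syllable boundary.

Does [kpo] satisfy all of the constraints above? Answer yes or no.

no

[kpo] — violates constraint (ii): contains banned sequence /kp/ → phonotactically illegal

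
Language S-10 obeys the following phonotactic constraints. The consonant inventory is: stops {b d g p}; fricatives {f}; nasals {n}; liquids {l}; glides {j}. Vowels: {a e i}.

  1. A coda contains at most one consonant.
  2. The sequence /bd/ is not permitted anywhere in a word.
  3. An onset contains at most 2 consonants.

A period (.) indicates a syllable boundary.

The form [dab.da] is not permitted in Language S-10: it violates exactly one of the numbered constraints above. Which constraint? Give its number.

[dab.da]: contains banned sequence /bd/.
This is a violation of constraint 2: "The sequence /bd/ is not permitted anywhere in a word."
The remaining constraints (1, 3) are satisfied.

2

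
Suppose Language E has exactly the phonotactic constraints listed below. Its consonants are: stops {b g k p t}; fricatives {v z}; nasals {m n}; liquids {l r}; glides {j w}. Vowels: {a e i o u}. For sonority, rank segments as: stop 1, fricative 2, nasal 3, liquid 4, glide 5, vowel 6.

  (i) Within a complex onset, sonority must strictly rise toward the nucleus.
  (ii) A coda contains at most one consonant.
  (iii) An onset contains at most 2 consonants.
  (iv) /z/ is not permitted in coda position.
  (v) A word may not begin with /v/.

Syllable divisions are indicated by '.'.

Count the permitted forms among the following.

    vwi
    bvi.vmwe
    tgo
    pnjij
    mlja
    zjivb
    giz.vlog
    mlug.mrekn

0

vwi — violates constraint (v): word begins with /v/ → not permitted
bvi.vmwe — violates constraint (iii): syllable 2 onset /vmw/ has 3 consonants (> 2) → not permitted
tgo — violates constraint (i): syllable 1 onset /tg/: /t/ (stop, 1) → /g/ (stop, 1) does not rise → not permitted
pnjij — violates constraint (iii): syllable 1 onset /pnj/ has 3 consonants (> 2) → not permitted
mlja — violates constraint (iii): syllable 1 onset /mlj/ has 3 consonants (> 2) → not permitted
zjivb — violates constraint (ii): syllable 1 coda /vb/ has 2 consonants (> 1) → not permitted
giz.vlog — violates constraint (iv): syllable 1 coda contains /z/ → not permitted
mlug.mrekn — violates constraint (ii): syllable 2 coda /kn/ has 2 consonants (> 1) → not permitted
No form is permitted → 0.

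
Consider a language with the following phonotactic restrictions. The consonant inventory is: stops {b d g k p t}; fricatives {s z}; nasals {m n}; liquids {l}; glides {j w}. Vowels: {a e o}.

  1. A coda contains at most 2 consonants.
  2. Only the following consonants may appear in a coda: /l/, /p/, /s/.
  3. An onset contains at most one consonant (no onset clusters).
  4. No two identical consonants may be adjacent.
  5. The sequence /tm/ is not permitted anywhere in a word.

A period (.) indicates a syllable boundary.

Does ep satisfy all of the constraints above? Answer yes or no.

yes

ep — σ1 onset /∅/, coda /p/ ok → licit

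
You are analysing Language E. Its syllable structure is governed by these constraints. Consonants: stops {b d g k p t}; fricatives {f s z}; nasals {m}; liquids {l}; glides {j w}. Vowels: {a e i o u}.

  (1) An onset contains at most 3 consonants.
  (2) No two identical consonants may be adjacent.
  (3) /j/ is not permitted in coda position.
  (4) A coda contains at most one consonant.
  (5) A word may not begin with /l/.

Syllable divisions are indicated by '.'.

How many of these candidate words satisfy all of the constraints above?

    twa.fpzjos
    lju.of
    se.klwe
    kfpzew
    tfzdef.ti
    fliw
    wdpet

3

twa.fpzjos — violates constraint 1: syllable 2 onset /fpzj/ has 4 consonants (> 3) → not permitted
lju.of — violates constraint 5: word begins with /l/ → not permitted
se.klwe — σ1 onset /s/, coda /∅/ ok; σ2 onset /klw/ (3C), coda /∅/ ok → permitted
kfpzew — violates constraint 1: syllable 1 onset /kfpz/ has 4 consonants (> 3) → not permitted
tfzdef.ti — violates constraint 1: syllable 1 onset /tfzd/ has 4 consonants (> 3) → not permitted
fliw — σ1 onset /fl/ (2C), coda /w/ ok → permitted
wdpet — σ1 onset /wdp/ (3C), coda /t/ ok → permitted
Permitted: se.klwe, fliw, wdpet → 3.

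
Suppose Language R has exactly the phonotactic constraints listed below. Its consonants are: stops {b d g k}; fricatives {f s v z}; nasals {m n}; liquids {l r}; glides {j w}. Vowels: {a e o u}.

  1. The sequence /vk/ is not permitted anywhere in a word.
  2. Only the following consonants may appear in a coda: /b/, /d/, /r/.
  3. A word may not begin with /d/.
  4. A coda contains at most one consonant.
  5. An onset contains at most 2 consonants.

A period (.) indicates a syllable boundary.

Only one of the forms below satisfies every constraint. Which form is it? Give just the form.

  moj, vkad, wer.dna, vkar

wer.dna

moj — violates constraint 2: syllable 1 coda contains /j/, which is not a licensed coda consonant → illicit
vkad — violates constraint 1: contains banned sequence /vk/ → illicit
wer.dna — σ1 onset /w/, coda /r/ ok; σ2 onset /dn/ (2C), coda /∅/ ok → licit
vkar — violates constraint 1: contains banned sequence /vk/ → illicit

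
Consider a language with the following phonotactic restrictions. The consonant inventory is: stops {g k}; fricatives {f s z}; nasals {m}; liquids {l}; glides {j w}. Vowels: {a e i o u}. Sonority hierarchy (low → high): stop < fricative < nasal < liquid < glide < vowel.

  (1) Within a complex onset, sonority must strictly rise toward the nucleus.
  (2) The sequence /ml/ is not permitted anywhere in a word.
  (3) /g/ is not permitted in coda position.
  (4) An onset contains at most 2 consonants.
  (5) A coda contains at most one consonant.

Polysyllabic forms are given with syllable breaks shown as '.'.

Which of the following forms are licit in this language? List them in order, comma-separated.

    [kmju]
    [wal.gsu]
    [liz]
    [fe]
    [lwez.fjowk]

[wal.gsu], [liz], [fe]

[kmju] — violates constraint 4: syllable 1 onset /kmj/ has 3 consonants (> 2) → illicit
[wal.gsu] — σ1 onset /w/, coda /l/ ok; σ2 onset /gs/ (1→2 rises), coda /∅/ ok → licit
[liz] — σ1 onset /l/, coda /z/ ok → licit
[fe] — σ1 onset /f/, coda /∅/ ok → licit
[lwez.fjowk] — violates constraint 5: syllable 2 coda /wk/ has 2 consonants (> 1) → illicit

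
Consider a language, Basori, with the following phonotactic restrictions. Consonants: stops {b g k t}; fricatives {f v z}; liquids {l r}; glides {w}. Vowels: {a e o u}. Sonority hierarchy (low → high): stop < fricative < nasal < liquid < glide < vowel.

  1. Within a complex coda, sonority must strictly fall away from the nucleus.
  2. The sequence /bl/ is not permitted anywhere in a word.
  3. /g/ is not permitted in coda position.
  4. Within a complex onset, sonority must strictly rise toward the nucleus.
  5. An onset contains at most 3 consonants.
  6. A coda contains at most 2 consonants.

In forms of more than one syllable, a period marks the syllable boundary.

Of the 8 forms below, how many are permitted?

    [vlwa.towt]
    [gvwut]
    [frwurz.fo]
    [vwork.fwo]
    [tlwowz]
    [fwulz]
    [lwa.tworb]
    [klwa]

8

[vlwa.towt] — σ1 onset /vlw/ (2→4→5 rises), coda /∅/ ok; σ2 onset /t/, coda /wt/ (5→1 falls) ok → permitted
[gvwut] — σ1 onset /gvw/ (1→2→5 rises), coda /t/ ok → permitted
[frwurz.fo] — σ1 onset /frw/ (2→4→5 rises), coda /rz/ (4→2 falls) ok; σ2 onset /f/, coda /∅/ ok → permitted
[vwork.fwo] — σ1 onset /vw/ (2→5 rises), coda /rk/ (4→1 falls) ok; σ2 onset /fw/ (2→5 rises), coda /∅/ ok → permitted
[tlwowz] — σ1 onset /tlw/ (1→4→5 rises), coda /wz/ (5→2 falls) ok → permitted
[fwulz] — σ1 onset /fw/ (2→5 rises), coda /lz/ (4→2 falls) ok → permitted
[lwa.tworb] — σ1 onset /lw/ (4→5 rises), coda /∅/ ok; σ2 onset /tw/ (1→5 rises), coda /rb/ (4→1 falls) ok → permitted
[klwa] — σ1 onset /klw/ (1→4→5 rises), coda /∅/ ok → permitted
Permitted: [vlwa.towt], [gvwut], [frwurz.fo], [vwork.fwo], [tlwowz], [fwulz], [lwa.tworb], [klwa] → 8.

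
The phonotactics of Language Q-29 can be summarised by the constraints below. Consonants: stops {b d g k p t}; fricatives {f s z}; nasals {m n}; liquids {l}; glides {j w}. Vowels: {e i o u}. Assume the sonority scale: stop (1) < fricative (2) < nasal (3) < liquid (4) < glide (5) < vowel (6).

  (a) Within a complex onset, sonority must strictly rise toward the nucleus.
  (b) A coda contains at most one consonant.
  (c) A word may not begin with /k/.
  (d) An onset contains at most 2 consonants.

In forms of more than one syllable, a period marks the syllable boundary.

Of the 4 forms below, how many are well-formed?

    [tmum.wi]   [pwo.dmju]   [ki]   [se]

2

[tmum.wi] — σ1 onset /tm/ (1→3 rises), coda /m/ ok; σ2 onset /w/, coda /∅/ ok → well-formed
[pwo.dmju] — violates constraint (d): syllable 2 onset /dmj/ has 3 consonants (> 2) → ill-formed
[ki] — violates constraint (c): word begins with /k/ → ill-formed
[se] — σ1 onset /s/, coda /∅/ ok → well-formed
Well-formed: [tmum.wi], [se] → 2.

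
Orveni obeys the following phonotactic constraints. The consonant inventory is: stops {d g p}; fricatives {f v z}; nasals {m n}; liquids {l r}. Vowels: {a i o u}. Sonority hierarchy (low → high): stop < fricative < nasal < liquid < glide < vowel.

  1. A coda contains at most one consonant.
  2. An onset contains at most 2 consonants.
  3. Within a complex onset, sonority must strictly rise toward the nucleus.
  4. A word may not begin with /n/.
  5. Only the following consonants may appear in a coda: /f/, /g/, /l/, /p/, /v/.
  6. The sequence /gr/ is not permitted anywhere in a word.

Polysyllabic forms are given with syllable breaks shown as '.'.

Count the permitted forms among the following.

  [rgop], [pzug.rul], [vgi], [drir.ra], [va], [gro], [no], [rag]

2

[rgop] — violates constraint 3: syllable 1 onset /rg/: /r/ (liquid, 4) → /g/ (stop, 1) does not rise → not permitted
[pzug.rul] — violates constraint 6: contains banned sequence /gr/ → not permitted
[vgi] — violates constraint 3: syllable 1 onset /vg/: /v/ (fricative, 2) → /g/ (stop, 1) does not rise → not permitted
[drir.ra] — violates constraint 5: syllable 1 coda contains /r/, which is not a licensed coda consonant → not permitted
[va] — σ1 onset /v/, coda /∅/ ok → permitted
[gro] — violates constraint 6: contains banned sequence /gr/ → not permitted
[no] — violates constraint 4: word begins with /n/ → not permitted
[rag] — σ1 onset /r/, coda /g/ ok → permitted
Permitted: [va], [rag] → 2.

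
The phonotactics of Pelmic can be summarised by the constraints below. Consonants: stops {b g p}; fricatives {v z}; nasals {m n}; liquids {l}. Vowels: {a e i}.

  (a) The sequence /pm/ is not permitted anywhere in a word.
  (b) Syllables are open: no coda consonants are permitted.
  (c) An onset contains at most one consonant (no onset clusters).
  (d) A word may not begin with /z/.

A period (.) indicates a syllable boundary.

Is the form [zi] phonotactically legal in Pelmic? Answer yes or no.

[zi] — violates constraint (d): word begins with /z/ → phonotactically illegal

no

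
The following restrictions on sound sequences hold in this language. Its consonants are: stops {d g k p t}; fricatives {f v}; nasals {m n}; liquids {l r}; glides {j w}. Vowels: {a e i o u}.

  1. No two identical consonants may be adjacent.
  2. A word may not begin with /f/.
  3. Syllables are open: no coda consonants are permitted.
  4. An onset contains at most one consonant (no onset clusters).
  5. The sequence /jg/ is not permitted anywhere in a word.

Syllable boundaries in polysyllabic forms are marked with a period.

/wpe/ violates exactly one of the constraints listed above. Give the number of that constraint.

/wpe/: syllable 1 onset /wp/ has 2 consonants (> 1).
This is a violation of constraint 4: "An onset contains at most one consonant (no onset clusters)."
The remaining constraints (1, 2, 3, 5) are satisfied.

4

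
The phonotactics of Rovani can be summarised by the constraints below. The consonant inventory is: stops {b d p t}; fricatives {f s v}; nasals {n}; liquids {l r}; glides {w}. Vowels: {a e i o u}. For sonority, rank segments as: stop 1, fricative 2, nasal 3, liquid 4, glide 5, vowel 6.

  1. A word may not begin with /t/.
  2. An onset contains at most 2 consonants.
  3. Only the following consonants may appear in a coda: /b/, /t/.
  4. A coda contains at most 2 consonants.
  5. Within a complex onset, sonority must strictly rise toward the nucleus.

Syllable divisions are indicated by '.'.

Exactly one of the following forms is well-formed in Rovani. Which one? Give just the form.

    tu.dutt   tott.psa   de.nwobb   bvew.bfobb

tu.dutt — violates constraint 1: word begins with /t/ → ill-formed
tott.psa — violates constraint 1: word begins with /t/ → ill-formed
de.nwobb — σ1 onset /d/, coda /∅/ ok; σ2 onset /nw/ (3→5 rises), coda /bb/ (2C) ok → well-formed
bvew.bfobb — violates constraint 3: syllable 1 coda contains /w/, which is not a licensed coda consonant → ill-formed

de.nwobb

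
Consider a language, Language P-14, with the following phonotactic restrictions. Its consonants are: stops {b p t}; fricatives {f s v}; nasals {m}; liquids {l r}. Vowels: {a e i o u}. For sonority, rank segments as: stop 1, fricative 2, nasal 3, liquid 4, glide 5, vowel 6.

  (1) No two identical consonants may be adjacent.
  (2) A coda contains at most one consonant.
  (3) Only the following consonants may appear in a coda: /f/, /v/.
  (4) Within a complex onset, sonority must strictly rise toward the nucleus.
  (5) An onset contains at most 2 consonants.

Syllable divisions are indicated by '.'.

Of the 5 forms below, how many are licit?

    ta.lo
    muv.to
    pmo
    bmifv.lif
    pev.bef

ta.lo — σ1 onset /t/, coda /∅/ ok; σ2 onset /l/, coda /∅/ ok → licit
muv.to — σ1 onset /m/, coda /v/ ok; σ2 onset /t/, coda /∅/ ok → licit
pmo — σ1 onset /pm/ (1→3 rises), coda /∅/ ok → licit
bmifv.lif — violates constraint 2: syllable 1 coda /fv/ has 2 consonants (> 1) → illicit
pev.bef — σ1 onset /p/, coda /v/ ok; σ2 onset /b/, coda /f/ ok → licit
Licit: ta.lo, muv.to, pmo, pev.bef → 4.

4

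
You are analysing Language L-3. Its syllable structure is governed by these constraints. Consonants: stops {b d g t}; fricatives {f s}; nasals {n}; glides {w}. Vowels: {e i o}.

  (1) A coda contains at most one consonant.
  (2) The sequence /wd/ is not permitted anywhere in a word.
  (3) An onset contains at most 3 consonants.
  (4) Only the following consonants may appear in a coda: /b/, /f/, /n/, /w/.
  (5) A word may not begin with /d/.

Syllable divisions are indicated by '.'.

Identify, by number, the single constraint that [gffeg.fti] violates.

4

[gffeg.fti]: syllable 1 coda contains /g/, which is not a licensed coda consonant.
This is a violation of constraint 4: "Only the following consonants may appear in a coda: /b/, /f/, /n/, /w/."
The remaining constraints (1, 2, 3, 5) are satisfied.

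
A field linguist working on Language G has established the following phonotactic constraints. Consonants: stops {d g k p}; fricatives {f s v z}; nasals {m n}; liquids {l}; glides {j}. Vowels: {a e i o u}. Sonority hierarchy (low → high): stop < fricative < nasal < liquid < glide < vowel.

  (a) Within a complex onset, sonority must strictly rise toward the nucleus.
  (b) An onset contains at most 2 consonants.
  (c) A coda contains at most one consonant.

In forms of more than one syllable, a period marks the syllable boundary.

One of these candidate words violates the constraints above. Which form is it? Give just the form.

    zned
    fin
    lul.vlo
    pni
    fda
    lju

fda

zned — σ1 onset /zn/ (2→3 rises), coda /d/ ok → well-formed
fin — σ1 onset /f/, coda /n/ ok → well-formed
lul.vlo — σ1 onset /l/, coda /l/ ok; σ2 onset /vl/ (2→4 rises), coda /∅/ ok → well-formed
pni — σ1 onset /pn/ (1→3 rises), coda /∅/ ok → well-formed
fda — violates constraint (a): syllable 1 onset /fd/: /f/ (fricative, 2) → /d/ (stop, 1) does not rise → ill-formed
lju — σ1 onset /lj/ (4→5 rises), coda /∅/ ok → well-formed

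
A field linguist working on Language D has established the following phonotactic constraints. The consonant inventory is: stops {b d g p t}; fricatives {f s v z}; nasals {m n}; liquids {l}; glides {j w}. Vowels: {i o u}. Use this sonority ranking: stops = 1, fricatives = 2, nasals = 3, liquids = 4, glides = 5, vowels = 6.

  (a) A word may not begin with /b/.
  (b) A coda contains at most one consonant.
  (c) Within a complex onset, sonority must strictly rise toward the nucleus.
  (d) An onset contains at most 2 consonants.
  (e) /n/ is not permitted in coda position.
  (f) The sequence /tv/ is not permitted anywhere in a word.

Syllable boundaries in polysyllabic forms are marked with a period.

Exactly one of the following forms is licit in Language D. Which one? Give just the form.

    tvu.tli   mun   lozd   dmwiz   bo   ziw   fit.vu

ziw

tvu.tli — violates constraint (f): contains banned sequence /tv/ → illicit
mun — violates constraint (e): syllable 1 coda contains /n/ → illicit
lozd — violates constraint (b): syllable 1 coda /zd/ has 2 consonants (> 1) → illicit
dmwiz — violates constraint (d): syllable 1 onset /dmw/ has 3 consonants (> 2) → illicit
bo — violates constraint (a): word begins with /b/ → illicit
ziw — σ1 onset /z/, coda /w/ ok → licit
fit.vu — violates constraint (f): contains banned sequence /tv/ → illicit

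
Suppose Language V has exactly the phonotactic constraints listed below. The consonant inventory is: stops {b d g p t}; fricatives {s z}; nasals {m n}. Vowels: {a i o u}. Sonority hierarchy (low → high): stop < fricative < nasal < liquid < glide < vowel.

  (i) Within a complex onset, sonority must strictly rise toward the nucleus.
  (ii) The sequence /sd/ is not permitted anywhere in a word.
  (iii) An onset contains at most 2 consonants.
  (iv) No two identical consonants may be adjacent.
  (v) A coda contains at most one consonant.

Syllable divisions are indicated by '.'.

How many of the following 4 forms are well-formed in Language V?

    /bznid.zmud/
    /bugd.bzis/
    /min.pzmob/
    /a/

1

/bznid.zmud/ — violates constraint (iii): syllable 1 onset /bzn/ has 3 consonants (> 2) → ill-formed
/bugd.bzis/ — violates constraint (v): syllable 1 coda /gd/ has 2 consonants (> 1) → ill-formed
/min.pzmob/ — violates constraint (iii): syllable 2 onset /pzm/ has 3 consonants (> 2) → ill-formed
/a/ — σ1 onset /∅/, coda /∅/ ok → well-formed
Well-formed: /a/ → 1.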